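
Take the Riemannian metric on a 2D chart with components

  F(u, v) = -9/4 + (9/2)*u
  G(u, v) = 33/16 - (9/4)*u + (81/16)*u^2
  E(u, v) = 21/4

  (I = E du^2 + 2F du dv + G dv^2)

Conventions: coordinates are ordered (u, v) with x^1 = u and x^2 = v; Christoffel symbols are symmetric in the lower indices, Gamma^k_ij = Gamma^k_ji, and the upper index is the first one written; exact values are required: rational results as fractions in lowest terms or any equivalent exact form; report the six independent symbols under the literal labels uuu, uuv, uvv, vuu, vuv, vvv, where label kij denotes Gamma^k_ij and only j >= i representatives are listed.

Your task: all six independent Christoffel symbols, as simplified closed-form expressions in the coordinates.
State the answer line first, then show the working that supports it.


Answer: Gamma_uuu = (72 - 144*u)/(45*u^2 + 60*u + 41), Gamma_uuv = (-162*u^2 + 117*u - 18)/(45*u^2 + 60*u + 41), Gamma_uvv = (-729*u^3 + 486*u^2 - 369*u + 66)/(180*u^2 + 240*u + 164), Gamma_vuu = 168/(45*u^2 + 60*u + 41), Gamma_vuv = (189*u - 42)/(45*u^2 + 60*u + 41), Gamma_vvv = (162*u^2 - 117*u + 18)/(45*u^2 + 60*u + 41)

E = 21/4; F = -9/4 + (9/2)*u; G = 33/16 - (9/4)*u + (81/16)*u^2
Gamma^k_ij = (1/2) g^{kl} (d_i g_jl + d_j g_il - d_l g_ij), with g^inv = (1/(EG-F^2)) [[G, -F], [-F, E]]
first partials: E_u = 0, E_v = 0, F_u = 9/2, F_v = 0, G_u = -9/4 + (81/8)*u, G_v = 0
D = EG - F^2 = 369/64 + (135/16)*u + (405/64)*u^2
expanded: Gamma^u_uu = (G E_u - 2F F_u + F E_v)/(2D), Gamma^u_uv = (G E_v - F G_u)/(2D), Gamma^u_vv = (2G F_v - G G_u - F G_v)/(2D), Gamma^v_uu = (2E F_u - E E_v - F E_u)/(2D), Gamma^v_uv = (E G_u - F E_v)/(2D), Gamma^v_vv = (E G_v - 2F F_v + F G_u)/(2D); substitute and cancel common factors


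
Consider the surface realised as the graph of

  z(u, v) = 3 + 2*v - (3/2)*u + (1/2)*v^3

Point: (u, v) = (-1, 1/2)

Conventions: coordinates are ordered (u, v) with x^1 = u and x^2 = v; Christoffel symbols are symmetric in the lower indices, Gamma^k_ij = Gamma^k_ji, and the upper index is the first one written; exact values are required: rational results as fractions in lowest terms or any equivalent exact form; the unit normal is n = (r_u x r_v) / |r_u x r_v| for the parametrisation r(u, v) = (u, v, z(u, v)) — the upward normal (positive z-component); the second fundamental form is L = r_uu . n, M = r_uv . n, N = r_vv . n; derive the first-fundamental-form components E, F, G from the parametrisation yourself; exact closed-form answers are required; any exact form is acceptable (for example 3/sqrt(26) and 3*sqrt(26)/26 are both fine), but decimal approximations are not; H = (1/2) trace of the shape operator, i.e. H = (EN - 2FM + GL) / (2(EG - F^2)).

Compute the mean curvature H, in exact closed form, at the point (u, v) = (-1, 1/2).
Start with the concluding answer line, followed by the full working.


Answer: H = 1248*sqrt(569)/323761

z_u = -3/2, z_v = 19/8, z_uu = 0, z_uv = 0, z_vv = 3/2
E = 13/4, F = -57/16, G = 425/64; answer radicand W^2 = 569/64
unnormalised second-form numerators: l = 0, m = 0, n = 3/2; L = l/sqrt(569/64), and similarly M = m/sqrt(W^2), N = n/sqrt(W^2)
H = (E*n - 2*F*m + G*l) / (2*(EG - F^2)*sqrt(W^2)); E*n - 2*F*m + G*l = 39/8, EG - F^2 = 569/64, so H = (156/569)/sqrt(569/64)


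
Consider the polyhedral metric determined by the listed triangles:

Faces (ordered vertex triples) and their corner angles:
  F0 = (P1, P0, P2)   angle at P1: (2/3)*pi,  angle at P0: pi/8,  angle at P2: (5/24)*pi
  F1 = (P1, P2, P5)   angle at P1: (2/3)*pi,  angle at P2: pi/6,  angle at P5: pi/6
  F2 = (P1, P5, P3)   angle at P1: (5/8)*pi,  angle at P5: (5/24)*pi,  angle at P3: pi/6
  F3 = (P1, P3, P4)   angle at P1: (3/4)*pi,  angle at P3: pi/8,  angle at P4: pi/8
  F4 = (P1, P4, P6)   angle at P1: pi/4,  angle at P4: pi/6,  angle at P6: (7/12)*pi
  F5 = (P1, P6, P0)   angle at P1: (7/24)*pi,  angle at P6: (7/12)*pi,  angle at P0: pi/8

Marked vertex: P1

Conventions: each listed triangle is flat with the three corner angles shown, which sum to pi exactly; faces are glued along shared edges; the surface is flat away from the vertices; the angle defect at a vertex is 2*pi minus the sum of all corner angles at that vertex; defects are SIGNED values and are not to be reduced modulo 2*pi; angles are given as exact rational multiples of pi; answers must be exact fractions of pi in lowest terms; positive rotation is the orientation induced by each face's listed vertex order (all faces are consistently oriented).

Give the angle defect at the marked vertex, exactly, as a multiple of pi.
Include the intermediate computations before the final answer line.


Sum of corner angles at P1: (13/4)*pi
defect = 2*pi - (13/4)*pi

Answer: defect(P1) = (-5/4)*pi


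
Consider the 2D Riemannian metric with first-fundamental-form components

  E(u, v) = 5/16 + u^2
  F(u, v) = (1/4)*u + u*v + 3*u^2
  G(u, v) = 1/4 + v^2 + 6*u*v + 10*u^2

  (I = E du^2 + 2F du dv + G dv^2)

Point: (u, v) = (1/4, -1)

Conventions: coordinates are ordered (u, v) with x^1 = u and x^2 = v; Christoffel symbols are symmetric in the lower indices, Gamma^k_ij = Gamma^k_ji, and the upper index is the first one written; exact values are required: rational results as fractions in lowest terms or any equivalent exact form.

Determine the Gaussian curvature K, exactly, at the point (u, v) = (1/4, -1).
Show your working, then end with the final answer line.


E = 3/8, F = 0, G = 3/8, EG - F^2 = 9/64 at the point
E_u = 1/2, E_v = 0, F_u = 3/4, F_v = 1/4, G_u = -1, G_v = -1/2
E_vv = 0, F_uv = 1, G_uu = 20
Using the Brioschi determinant formula for K from the metric derivatives:
M1 = [[-E_vv/2 + F_uv - G_uu/2, E_u/2, F_u - E_v/2], [F_v - G_u/2, E, F], [G_v/2, F, G]] = [[-9, 1/4, 3/4], [3/4, 3/8, 0], [-1/4, 0, 3/8]]; det M1 = -81/64
M2 = [[0, E_v/2, G_u/2], [E_v/2, E, F], [G_u/2, F, G]] = [[0, 0, -1/2], [0, 3/8, 0], [-1/2, 0, 3/8]]; det M2 = -3/32
det M1 - det M2 = -75/64; K = -75/64 / (9/64)^2 = -1600/27

Answer: K = -1600/27


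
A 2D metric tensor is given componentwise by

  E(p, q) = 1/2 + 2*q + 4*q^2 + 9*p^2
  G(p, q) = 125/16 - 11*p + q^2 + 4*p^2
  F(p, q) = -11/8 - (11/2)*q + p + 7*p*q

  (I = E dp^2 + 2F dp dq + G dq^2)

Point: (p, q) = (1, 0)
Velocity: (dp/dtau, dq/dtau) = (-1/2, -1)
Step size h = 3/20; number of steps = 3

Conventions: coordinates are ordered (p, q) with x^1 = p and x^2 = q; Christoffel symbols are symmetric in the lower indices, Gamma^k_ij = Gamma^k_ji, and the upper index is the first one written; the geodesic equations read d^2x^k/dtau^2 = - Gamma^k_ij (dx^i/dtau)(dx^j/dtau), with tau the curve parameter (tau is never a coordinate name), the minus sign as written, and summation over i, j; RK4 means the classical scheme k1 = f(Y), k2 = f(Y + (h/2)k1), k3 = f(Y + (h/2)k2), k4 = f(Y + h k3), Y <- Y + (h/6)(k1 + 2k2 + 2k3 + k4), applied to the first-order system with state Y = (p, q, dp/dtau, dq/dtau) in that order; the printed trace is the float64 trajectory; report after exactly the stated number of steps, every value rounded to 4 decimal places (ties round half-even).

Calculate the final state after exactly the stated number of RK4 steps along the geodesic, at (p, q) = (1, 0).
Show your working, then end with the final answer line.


f(Y) = (dp/dtau, dq/dtau, -Gamma^p_ij Y'^i Y'^j, -Gamma^q_ij Y'^i Y'^j) with the Gammas evaluated at the stage position; h = 0.150000; intermediate values shown to 6 dp
step 0: p = 1.0000, q = 0.0000, dp/dtau = -0.5000, dq/dtau = -1.0000
step 1:
  k1: at (p, q) = (1.000000, 0.000000), (dp/dtau, dq/dtau) = (-0.500000, -1.000000); Gamma_ppp = 0.964948, Gamma_ppq = 0.032990, Gamma_pqq = 0.321649, Gamma_qpp = 0.445361, Gamma_qpq = -1.830928, Gamma_qqq = 0.148454; k1 = (-0.500000, -1.000000, -0.595876, 1.571134)
  k2: at (p, q) = (0.962500, -0.075000), (dp/dtau, dq/dtau) = (-0.544691, -0.882165); Gamma_ppp = 1.012283, Gamma_ppq = -0.022582, Gamma_pqq = 0.337428, Gamma_qpp = 0.306028, Gamma_qpq = -1.774538, Gamma_qqq = 0.102009; k2 = (-0.544691, -0.882165, -0.541221, 1.535176)
  k3: at (p, q) = (0.959148, -0.066162), (dp/dtau, dq/dtau) = (-0.540592, -0.884862); Gamma_ppp = 1.014704, Gamma_ppq = -0.016301, Gamma_pqq = 0.338235, Gamma_qpp = 0.322356, Gamma_qpq = -1.766706, Gamma_qqq = 0.107452; k3 = (-0.540592, -0.884862, -0.545772, 1.511866)
  k4: at (p, q) = (0.918911, -0.132729), (dp/dtau, dq/dtau) = (-0.581866, -0.773220); Gamma_ppp = 1.060719, Gamma_ppq = -0.064860, Gamma_pqq = 0.353573, Gamma_qpp = 0.197204, Gamma_qpq = -1.693180, Gamma_qqq = 0.065735; k4 = (-0.581866, -0.773220, -0.512153, 1.417490)
  Y <- Y + (h/6)(k1 + 2k2 + 2k3 + k4): p = 0.9187, q = -0.1327, dp/dtau = -0.5821, dq/dtau = -0.7729
step 2:
  k1: at (p, q) = (0.918689, -0.132682), (dp/dtau, dq/dtau) = (-0.582050, -0.772932); Gamma_ppp = 1.060958, Gamma_ppq = -0.064828, Gamma_pqq = 0.353653, Gamma_qpp = 0.197289, Gamma_qpq = -1.692740, Gamma_qqq = 0.065763; k1 = (-0.582050, -0.772932, -0.512385, 1.416952)
  k2: at (p, q) = (0.875035, -0.190652), (dp/dtau, dq/dtau) = (-0.620479, -0.666661); Gamma_ppp = 1.108320, Gamma_ppq = -0.105775, Gamma_pqq = 0.369440, Gamma_qpp = 0.088852, Gamma_qpq = -1.605770, Gamma_qqq = 0.029617; k2 = (-0.620479, -0.666661, -0.503382, 1.281080)
  k3: at (p, q) = (0.872153, -0.182681), (dp/dtau, dq/dtau) = (-0.619804, -0.676851); Gamma_ppp = 1.112311, Gamma_ppq = -0.100182, Gamma_pqq = 0.370770, Gamma_qpp = 0.103667, Gamma_qpq = -1.600903, Gamma_qqq = 0.034556; k3 = (-0.619804, -0.676851, -0.513107, 1.287551)
  k4: at (p, q) = (0.825719, -0.234210), (dp/dtau, dq/dtau) = (-0.659016, -0.579800); Gamma_ppp = 1.164321, Gamma_ppq = -0.135322, Gamma_pqq = 0.388107, Gamma_qpp = 0.008781, Gamma_qpq = -1.508460, Gamma_qqq = 0.002927; k4 = (-0.659016, -0.579800, -0.532725, 1.147960)
  Y <- Y + (h/6)(k1 + 2k2 + 2k3 + k4): p = 0.8256, q = -0.2337, dp/dtau = -0.6590, dq/dtau = -0.5804
step 3:
  k1: at (p, q) = (0.825648, -0.233676), (dp/dtau, dq/dtau) = (-0.659003, -0.580378); Gamma_ppp = 1.164494, Gamma_ppq = -0.134959, Gamma_pqq = 0.388165, Gamma_qpp = 0.009761, Gamma_qpq = -1.508422, Gamma_qqq = 0.003254; k1 = (-0.659003, -0.580378, -0.533235, 1.148519)
  k2: at (p, q) = (0.776223, -0.277204), (dp/dtau, dq/dtau) = (-0.698995, -0.494239); Gamma_ppp = 1.223825, Gamma_ppq = -0.163767, Gamma_pqq = 0.407942, Gamma_qpp = -0.068913, Gamma_qpq = -1.414074, Gamma_qqq = -0.022971; k2 = (-0.698995, -0.494239, -0.584449, 1.016324)
  k3: at (p, q) = (0.773224, -0.270744), (dp/dtau, dq/dtau) = (-0.702836, -0.504154); Gamma_ppp = 1.229617, Gamma_ppq = -0.159506, Gamma_pqq = 0.409872, Gamma_qpp = -0.057220, Gamma_qpq = -1.410576, Gamma_qqq = -0.019073; k3 = (-0.702836, -0.504154, -0.598544, 1.032753)
  k4: at (p, q) = (0.720223, -0.309299), (dp/dtau, dq/dtau) = (-0.748784, -0.425465); Gamma_ppp = 1.300979, Gamma_ppq = -0.185067, Gamma_pqq = 0.433660, Gamma_qpp = -0.126428, Gamma_qpq = -1.317115, Gamma_qqq = -0.042143; k4 = (-0.748784, -0.425465, -0.690014, 0.917731)
  Y <- Y + (h/6)(k1 + 2k2 + 2k3 + k4): p = 0.7204, q = -0.3087, dp/dtau = -0.7487, dq/dtau = -0.4263

Answer: p = 0.7204, q = -0.3087, dp/dtau = -0.7487, dq/dtau = -0.4263


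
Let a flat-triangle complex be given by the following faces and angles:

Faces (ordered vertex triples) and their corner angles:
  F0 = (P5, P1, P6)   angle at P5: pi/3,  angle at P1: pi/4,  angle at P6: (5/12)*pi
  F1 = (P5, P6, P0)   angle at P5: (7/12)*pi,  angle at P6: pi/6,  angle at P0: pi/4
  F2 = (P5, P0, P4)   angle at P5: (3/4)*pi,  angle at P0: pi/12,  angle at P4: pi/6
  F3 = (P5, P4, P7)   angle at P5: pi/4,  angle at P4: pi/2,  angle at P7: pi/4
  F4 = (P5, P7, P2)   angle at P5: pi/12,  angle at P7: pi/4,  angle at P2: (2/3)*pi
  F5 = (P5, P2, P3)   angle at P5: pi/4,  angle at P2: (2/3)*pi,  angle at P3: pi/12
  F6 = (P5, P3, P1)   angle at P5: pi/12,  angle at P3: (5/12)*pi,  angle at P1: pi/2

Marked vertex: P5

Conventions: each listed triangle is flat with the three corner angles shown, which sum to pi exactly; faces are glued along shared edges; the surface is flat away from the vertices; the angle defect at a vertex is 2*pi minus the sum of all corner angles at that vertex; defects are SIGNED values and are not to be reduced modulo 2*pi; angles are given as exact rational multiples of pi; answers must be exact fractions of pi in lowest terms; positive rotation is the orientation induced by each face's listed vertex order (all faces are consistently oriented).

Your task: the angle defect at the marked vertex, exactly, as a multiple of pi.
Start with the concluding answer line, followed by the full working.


Answer: defect(P5) = -pi/3

Sum of corner angles at P5: (7/3)*pi
defect = 2*pi - (7/3)*pi


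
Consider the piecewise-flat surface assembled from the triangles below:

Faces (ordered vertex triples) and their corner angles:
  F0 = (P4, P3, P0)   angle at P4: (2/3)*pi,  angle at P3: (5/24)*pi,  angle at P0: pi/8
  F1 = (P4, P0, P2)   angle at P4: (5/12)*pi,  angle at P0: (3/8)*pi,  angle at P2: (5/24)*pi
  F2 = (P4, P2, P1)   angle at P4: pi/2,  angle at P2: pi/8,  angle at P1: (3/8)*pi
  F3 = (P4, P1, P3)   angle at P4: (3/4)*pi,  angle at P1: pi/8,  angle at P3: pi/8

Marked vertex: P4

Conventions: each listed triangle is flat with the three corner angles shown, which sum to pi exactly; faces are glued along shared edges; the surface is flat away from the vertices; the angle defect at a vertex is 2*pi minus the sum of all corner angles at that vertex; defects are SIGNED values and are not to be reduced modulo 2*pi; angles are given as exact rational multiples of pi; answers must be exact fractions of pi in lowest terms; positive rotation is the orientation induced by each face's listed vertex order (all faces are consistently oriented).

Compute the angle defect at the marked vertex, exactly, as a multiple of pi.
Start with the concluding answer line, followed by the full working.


Answer: defect(P4) = -pi/3

Sum of corner angles at P4: (7/3)*pi
defect = 2*pi - (7/3)*pi


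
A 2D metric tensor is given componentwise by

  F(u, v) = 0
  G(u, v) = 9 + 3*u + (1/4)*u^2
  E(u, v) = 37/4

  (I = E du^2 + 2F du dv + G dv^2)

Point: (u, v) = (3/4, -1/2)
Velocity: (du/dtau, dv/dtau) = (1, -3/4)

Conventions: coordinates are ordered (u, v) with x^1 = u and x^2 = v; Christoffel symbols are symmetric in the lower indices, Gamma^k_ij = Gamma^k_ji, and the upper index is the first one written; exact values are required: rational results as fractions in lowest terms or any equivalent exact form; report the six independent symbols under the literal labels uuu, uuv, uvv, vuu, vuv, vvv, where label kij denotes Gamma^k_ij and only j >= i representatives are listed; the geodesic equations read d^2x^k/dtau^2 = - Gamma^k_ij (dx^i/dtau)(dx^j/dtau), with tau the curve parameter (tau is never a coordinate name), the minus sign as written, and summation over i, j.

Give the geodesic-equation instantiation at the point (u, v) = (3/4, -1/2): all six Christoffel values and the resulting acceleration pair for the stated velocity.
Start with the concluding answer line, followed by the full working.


Answer: Gamma_uuu = 0, Gamma_uuv = 0, Gamma_uvv = -27/148, Gamma_vuu = 0, Gamma_vuv = 4/27, Gamma_vvv = 0; accelerations (d^2u/dtau^2, d^2v/dtau^2) = (243/2368, 2/9)

E = 37/4, F = 0, G = 729/64 at the point
E_u = 0, E_v = 0, F_u = 0, F_v = 0, G_u = 27/8, G_v = 0
EG - F^2 = 26973/256;  g^inv = (256/26973) * [[729/64, 0], [0, 37/4]]
first-kind symbols [ij,l] = (1/2)(d_i g_jl + d_j g_il - d_l g_ij): [uu,u] = E_u/2 = 0, [uu,v] = F_u - E_v/2 = 0, [uv,u] = E_v/2 = 0, [uv,v] = G_u/2 = 27/16, [vv,u] = F_v - G_u/2 = -27/16, [vv,v] = G_v/2 = 0
Gamma^u_ij = (G*[ij,u] - F*[ij,v])/(EG - F^2), Gamma^v_ij = (E*[ij,v] - F*[ij,u])/(EG - F^2)
Gamma_uuu = 0, Gamma_uuv = 0, Gamma_uvv = -27/148, Gamma_vuu = 0, Gamma_vuv = 4/27, Gamma_vvv = 0
d^2u/dtau^2 = -(Gamma_uuu*(1)^2 + 2*Gamma_uuv*(1)*(-3/4) + Gamma_uvv*(-3/4)^2) = 243/2368
d^2v/dtau^2 = -(Gamma_vuu*(1)^2 + 2*Gamma_vuv*(1)*(-3/4) + Gamma_vvv*(-3/4)^2) = 2/9


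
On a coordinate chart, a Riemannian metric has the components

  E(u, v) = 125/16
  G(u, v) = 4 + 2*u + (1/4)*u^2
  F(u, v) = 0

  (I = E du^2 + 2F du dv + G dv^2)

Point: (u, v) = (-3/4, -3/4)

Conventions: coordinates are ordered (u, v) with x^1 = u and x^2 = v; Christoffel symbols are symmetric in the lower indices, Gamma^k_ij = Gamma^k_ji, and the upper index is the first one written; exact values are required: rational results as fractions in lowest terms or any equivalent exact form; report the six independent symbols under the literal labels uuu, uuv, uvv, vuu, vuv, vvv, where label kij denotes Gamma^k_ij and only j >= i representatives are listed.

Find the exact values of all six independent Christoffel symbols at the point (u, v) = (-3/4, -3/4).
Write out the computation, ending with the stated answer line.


E = 125/16, F = 0, G = 169/64 at the point
E_u = 0, E_v = 0, F_u = 0, F_v = 0, G_u = 13/8, G_v = 0
EG - F^2 = 21125/1024;  g^inv = (1024/21125) * [[169/64, 0], [0, 125/16]]
first-kind symbols [ij,l] = (1/2)(d_i g_jl + d_j g_il - d_l g_ij): [uu,u] = E_u/2 = 0, [uu,v] = F_u - E_v/2 = 0, [uv,u] = E_v/2 = 0, [uv,v] = G_u/2 = 13/16, [vv,u] = F_v - G_u/2 = -13/16, [vv,v] = G_v/2 = 0
Gamma^u_ij = (G*[ij,u] - F*[ij,v])/(EG - F^2), Gamma^v_ij = (E*[ij,v] - F*[ij,u])/(EG - F^2)

Answer: Gamma_uuu = 0, Gamma_uuv = 0, Gamma_uvv = -13/125, Gamma_vuu = 0, Gamma_vuv = 4/13, Gamma_vvv = 0


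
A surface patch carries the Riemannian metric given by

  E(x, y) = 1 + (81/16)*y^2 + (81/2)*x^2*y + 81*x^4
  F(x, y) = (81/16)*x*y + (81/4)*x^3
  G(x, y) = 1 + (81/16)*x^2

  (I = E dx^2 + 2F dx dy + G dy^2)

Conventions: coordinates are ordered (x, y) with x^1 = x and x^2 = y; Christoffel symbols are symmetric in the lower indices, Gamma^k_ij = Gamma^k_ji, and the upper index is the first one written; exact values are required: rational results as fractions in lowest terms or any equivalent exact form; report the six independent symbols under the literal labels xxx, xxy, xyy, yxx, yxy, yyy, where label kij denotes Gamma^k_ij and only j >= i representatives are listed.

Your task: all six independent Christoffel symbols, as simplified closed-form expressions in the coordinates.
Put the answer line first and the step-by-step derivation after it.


Answer: Gamma_xxx = (2592*x^3 + 648*x*y)/(1296*x^4 + 648*x^2*y + 81*x^2 + 81*y^2 + 16), Gamma_xxy = (324*x^2 + 81*y)/(1296*x^4 + 648*x^2*y + 81*x^2 + 81*y^2 + 16), Gamma_xyy = 0, Gamma_yxx = 648*x^2/(1296*x^4 + 648*x^2*y + 81*x^2 + 81*y^2 + 16), Gamma_yxy = 81*x/(1296*x^4 + 648*x^2*y + 81*x^2 + 81*y^2 + 16), Gamma_yyy = 0

E = 1 + (81/16)*y^2 + (81/2)*x^2*y + 81*x^4; F = (81/16)*x*y + (81/4)*x^3; G = 1 + (81/16)*x^2
Gamma^k_ij = (1/2) g^{kl} (d_i g_jl + d_j g_il - d_l g_ij), with g^inv = (1/(EG-F^2)) [[G, -F], [-F, E]]
first partials: E_x = 81*x*y + 324*x^3, E_y = (81/8)*y + (81/2)*x^2, F_x = (81/16)*y + (243/4)*x^2, F_y = (81/16)*x, G_x = (81/8)*x, G_y = 0
D = EG - F^2 = 1 + (81/16)*y^2 + (81/16)*x^2 + (81/2)*x^2*y + 81*x^4
expanded: Gamma^x_xx = (G E_x - 2F F_x + F E_y)/(2D), Gamma^x_xy = (G E_y - F G_x)/(2D), Gamma^x_yy = (2G F_y - G G_x - F G_y)/(2D), Gamma^y_xx = (2E F_x - E E_y - F E_x)/(2D), Gamma^y_xy = (E G_x - F E_y)/(2D), Gamma^y_yy = (E G_y - 2F F_y + F G_x)/(2D); substitute and cancel common factors


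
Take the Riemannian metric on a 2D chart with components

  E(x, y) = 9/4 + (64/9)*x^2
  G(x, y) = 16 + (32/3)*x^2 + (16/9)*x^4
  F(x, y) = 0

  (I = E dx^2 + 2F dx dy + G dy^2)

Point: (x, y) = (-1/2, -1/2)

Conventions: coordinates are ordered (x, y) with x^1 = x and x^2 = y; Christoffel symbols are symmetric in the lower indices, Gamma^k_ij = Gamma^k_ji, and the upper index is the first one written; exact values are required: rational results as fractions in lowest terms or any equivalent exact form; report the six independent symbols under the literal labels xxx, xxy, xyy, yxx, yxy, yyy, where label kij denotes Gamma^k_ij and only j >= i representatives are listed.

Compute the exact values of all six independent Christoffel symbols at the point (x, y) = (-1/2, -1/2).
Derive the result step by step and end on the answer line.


E = 145/36, F = 0, G = 169/9 at the point
E_x = -64/9, E_y = 0, F_x = 0, F_y = 0, G_x = -104/9, G_y = 0
EG - F^2 = 24505/324;  g^inv = (324/24505) * [[169/9, 0], [0, 145/36]]
first-kind symbols [ij,l] = (1/2)(d_i g_jl + d_j g_il - d_l g_ij): [xx,x] = E_x/2 = -32/9, [xx,y] = F_x - E_y/2 = 0, [xy,x] = E_y/2 = 0, [xy,y] = G_x/2 = -52/9, [yy,x] = F_y - G_x/2 = 52/9, [yy,y] = G_y/2 = 0
Gamma^x_ij = (G*[ij,x] - F*[ij,y])/(EG - F^2), Gamma^y_ij = (E*[ij,y] - F*[ij,x])/(EG - F^2)

Answer: Gamma_xxx = -128/145, Gamma_xxy = 0, Gamma_xyy = 208/145, Gamma_yxx = 0, Gamma_yxy = -4/13, Gamma_yyy = 0


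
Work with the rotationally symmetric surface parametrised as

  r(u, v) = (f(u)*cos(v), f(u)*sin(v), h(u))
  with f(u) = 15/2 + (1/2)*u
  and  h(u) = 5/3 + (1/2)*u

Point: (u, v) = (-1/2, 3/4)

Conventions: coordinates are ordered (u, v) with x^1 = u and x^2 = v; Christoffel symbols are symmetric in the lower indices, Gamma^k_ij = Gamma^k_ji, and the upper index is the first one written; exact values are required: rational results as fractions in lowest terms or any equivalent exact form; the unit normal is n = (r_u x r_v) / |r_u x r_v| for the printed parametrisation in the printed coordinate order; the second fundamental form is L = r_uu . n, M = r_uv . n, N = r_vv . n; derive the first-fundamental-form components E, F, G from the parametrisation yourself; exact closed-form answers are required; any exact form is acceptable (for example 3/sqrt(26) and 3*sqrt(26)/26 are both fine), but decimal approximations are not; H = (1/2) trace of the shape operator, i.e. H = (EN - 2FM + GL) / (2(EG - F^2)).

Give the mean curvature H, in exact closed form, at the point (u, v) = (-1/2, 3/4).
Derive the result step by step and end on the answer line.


f = 29/4, f' = 1/2, f'' = 0, h' = 1/2, h'' = 0
E = 1/2, F = 0, G = 841/16; answer radicand W^2 = 1/2
unnormalised second-form numerators: l = 0, m = 0, n = 29/8; L = l/sqrt(1/2), and similarly M = m/sqrt(W^2), N = n/sqrt(W^2)
H = (E*n - 2*F*m + G*l) / (2*(EG - F^2)*sqrt(W^2)); E*n - 2*F*m + G*l = 29/16, EG - F^2 = 841/32, so H = (1/29)/sqrt(1/2)

Answer: H = sqrt(2)/29


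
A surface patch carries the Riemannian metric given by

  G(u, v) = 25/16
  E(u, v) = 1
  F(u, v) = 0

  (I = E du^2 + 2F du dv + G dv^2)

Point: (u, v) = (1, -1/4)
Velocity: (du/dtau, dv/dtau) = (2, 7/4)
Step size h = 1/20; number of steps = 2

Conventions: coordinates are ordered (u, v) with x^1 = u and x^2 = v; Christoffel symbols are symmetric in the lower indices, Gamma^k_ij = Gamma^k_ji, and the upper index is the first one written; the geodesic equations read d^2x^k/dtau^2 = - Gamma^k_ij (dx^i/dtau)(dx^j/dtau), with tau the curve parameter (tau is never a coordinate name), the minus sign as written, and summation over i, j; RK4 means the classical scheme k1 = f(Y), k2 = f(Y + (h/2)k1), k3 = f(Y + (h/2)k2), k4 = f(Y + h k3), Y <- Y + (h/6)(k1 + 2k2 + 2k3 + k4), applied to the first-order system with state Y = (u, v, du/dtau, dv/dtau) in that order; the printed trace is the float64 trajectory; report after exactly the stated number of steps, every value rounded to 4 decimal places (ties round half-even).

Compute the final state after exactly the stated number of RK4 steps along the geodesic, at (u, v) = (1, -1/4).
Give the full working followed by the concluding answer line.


f(Y) = (du/dtau, dv/dtau, -Gamma^u_ij Y'^i Y'^j, -Gamma^v_ij Y'^i Y'^j) with the Gammas evaluated at the stage position; h = 0.050000; intermediate values shown to 6 dp
step 0: u = 1.0000, v = -0.2500, du/dtau = 2.0000, dv/dtau = 1.7500
step 1:
  k1: at (u, v) = (1.000000, -0.250000), (du/dtau, dv/dtau) = (2.000000, 1.750000); Gamma_uuu = 0.000000, Gamma_uuv = 0.000000, Gamma_uvv = 0.000000, Gamma_vuu = 0.000000, Gamma_vuv = 0.000000, Gamma_vvv = 0.000000; k1 = (2.000000, 1.750000, 0.000000, 0.000000)
  k2: at (u, v) = (1.050000, -0.206250), (du/dtau, dv/dtau) = (2.000000, 1.750000); Gamma_uuu = 0.000000, Gamma_uuv = 0.000000, Gamma_uvv = 0.000000, Gamma_vuu = 0.000000, Gamma_vuv = 0.000000, Gamma_vvv = 0.000000; k2 = (2.000000, 1.750000, 0.000000, 0.000000)
  k3: at (u, v) = (1.050000, -0.206250), (du/dtau, dv/dtau) = (2.000000, 1.750000); Gamma_uuu = 0.000000, Gamma_uuv = 0.000000, Gamma_uvv = 0.000000, Gamma_vuu = 0.000000, Gamma_vuv = 0.000000, Gamma_vvv = 0.000000; k3 = (2.000000, 1.750000, 0.000000, 0.000000)
  k4: at (u, v) = (1.100000, -0.162500), (du/dtau, dv/dtau) = (2.000000, 1.750000); Gamma_uuu = 0.000000, Gamma_uuv = 0.000000, Gamma_uvv = 0.000000, Gamma_vuu = 0.000000, Gamma_vuv = 0.000000, Gamma_vvv = 0.000000; k4 = (2.000000, 1.750000, 0.000000, 0.000000)
  Y <- Y + (h/6)(k1 + 2k2 + 2k3 + k4): u = 1.1000, v = -0.1625, du/dtau = 2.0000, dv/dtau = 1.7500
step 2:
  k1: at (u, v) = (1.100000, -0.162500), (du/dtau, dv/dtau) = (2.000000, 1.750000); Gamma_uuu = 0.000000, Gamma_uuv = 0.000000, Gamma_uvv = 0.000000, Gamma_vuu = 0.000000, Gamma_vuv = 0.000000, Gamma_vvv = 0.000000; k1 = (2.000000, 1.750000, 0.000000, 0.000000)
  k2: at (u, v) = (1.150000, -0.118750), (du/dtau, dv/dtau) = (2.000000, 1.750000); Gamma_uuu = 0.000000, Gamma_uuv = 0.000000, Gamma_uvv = 0.000000, Gamma_vuu = 0.000000, Gamma_vuv = 0.000000, Gamma_vvv = 0.000000; k2 = (2.000000, 1.750000, 0.000000, 0.000000)
  k3: at (u, v) = (1.150000, -0.118750), (du/dtau, dv/dtau) = (2.000000, 1.750000); Gamma_uuu = 0.000000, Gamma_uuv = 0.000000, Gamma_uvv = 0.000000, Gamma_vuu = 0.000000, Gamma_vuv = 0.000000, Gamma_vvv = 0.000000; k3 = (2.000000, 1.750000, 0.000000, 0.000000)
  k4: at (u, v) = (1.200000, -0.075000), (du/dtau, dv/dtau) = (2.000000, 1.750000); Gamma_uuu = 0.000000, Gamma_uuv = 0.000000, Gamma_uvv = 0.000000, Gamma_vuu = 0.000000, Gamma_vuv = 0.000000, Gamma_vvv = 0.000000; k4 = (2.000000, 1.750000, 0.000000, 0.000000)
  Y <- Y + (h/6)(k1 + 2k2 + 2k3 + k4): u = 1.2000, v = -0.0750, du/dtau = 2.0000, dv/dtau = 1.7500

Answer: u = 1.2000, v = -0.0750, du/dtau = 2.0000, dv/dtau = 1.7500


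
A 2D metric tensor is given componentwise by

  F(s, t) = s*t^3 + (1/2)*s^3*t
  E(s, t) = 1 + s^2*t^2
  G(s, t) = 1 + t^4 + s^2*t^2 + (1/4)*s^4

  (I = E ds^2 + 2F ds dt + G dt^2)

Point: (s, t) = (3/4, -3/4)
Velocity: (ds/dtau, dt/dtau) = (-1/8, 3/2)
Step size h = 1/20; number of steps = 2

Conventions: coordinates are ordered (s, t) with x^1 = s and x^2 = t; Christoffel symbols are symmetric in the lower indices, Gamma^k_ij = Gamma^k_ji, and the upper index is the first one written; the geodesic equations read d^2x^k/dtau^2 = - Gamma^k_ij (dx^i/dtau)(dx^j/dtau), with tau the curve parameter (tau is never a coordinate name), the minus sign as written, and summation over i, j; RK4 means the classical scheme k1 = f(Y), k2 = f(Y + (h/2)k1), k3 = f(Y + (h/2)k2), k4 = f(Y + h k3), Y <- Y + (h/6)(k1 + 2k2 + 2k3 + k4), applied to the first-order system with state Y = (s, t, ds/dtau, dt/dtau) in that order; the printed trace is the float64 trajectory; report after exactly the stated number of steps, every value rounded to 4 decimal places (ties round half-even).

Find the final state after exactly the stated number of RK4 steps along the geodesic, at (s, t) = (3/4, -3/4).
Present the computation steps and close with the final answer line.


f(Y) = (ds/dtau, dt/dtau, -Gamma^s_ij Y'^i Y'^j, -Gamma^t_ij Y'^i Y'^j) with the Gammas evaluated at the stage position; h = 0.050000; intermediate values shown to 6 dp
step 0: s = 0.7500, t = -0.7500, ds/dtau = -0.1250, dt/dtau = 1.5000
step 1:
  k1: at (s, t) = (0.750000, -0.750000), (ds/dtau, dt/dtau) = (-0.125000, 1.500000); Gamma_sss = 0.207992, Gamma_sst = -0.207992, Gamma_stt = 0.415985, Gamma_tss = -0.311988, Gamma_tst = 0.311988, Gamma_ttt = -0.623977; k1 = (-0.125000, 1.500000, -1.017212, 1.525818)
  k2: at (s, t) = (0.746875, -0.712500), (ds/dtau, dt/dtau) = (-0.150430, 1.538145); Gamma_sss = 0.199359, Gamma_sst = -0.208978, Gamma_stt = 0.398719, Gamma_tss = -0.294673, Gamma_tst = 0.308889, Gamma_ttt = -0.589345; k2 = (-0.150430, 1.538145, -1.044545, 1.543939)
  k3: at (s, t) = (0.746239, -0.711546), (ds/dtau, dt/dtau) = (-0.151114, 1.538598); Gamma_sss = 0.199088, Gamma_sst = -0.208795, Gamma_stt = 0.398176, Gamma_tss = -0.294230, Gamma_tst = 0.308575, Gamma_ttt = -0.588459; k3 = (-0.151114, 1.538598, -1.044233, 1.543260)
  k4: at (s, t) = (0.742444, -0.673070), (ds/dtau, dt/dtau) = (-0.177212, 1.577163); Gamma_sss = 0.188891, Gamma_sst = -0.208360, Gamma_stt = 0.377782, Gamma_tss = -0.275421, Gamma_tst = 0.303809, Gamma_ttt = -0.550843; k4 = (-0.177212, 1.577163, -1.062114, 1.548664)
  Y <- Y + (h/6)(k1 + 2k2 + 2k3 + k4): s = 0.7425, t = -0.6731, ds/dtau = -0.1771, dt/dtau = 1.5771
step 2:
  k1: at (s, t) = (0.742456, -0.673078), (ds/dtau, dt/dtau) = (-0.177141, 1.577074); Gamma_sss = 0.188894, Gamma_sst = -0.208364, Gamma_stt = 0.377788, Gamma_tss = -0.275425, Gamma_tst = 0.303815, Gamma_ttt = -0.550851; k1 = (-0.177141, 1.577074, -1.061967, 1.548448)
  k2: at (s, t) = (0.738027, -0.633651), (ds/dtau, dt/dtau) = (-0.203690, 1.615785); Gamma_sss = 0.177147, Gamma_sst = -0.206327, Gamma_stt = 0.354294, Gamma_tss = -0.255257, Gamma_tst = 0.297304, Gamma_ttt = -0.510515; k2 = (-0.203690, 1.615785, -1.068140, 1.539120)
  k3: at (s, t) = (0.737364, -0.632683), (ds/dtau, dt/dtau) = (-0.203844, 1.615552); Gamma_sss = 0.176804, Gamma_sst = -0.206056, Gamma_stt = 0.353607, Gamma_tss = -0.254732, Gamma_tst = 0.296878, Gamma_ttt = -0.509463; k3 = (-0.203844, 1.615552, -1.065981, 1.535825)
  k4: at (s, t) = (0.732264, -0.592300), (ds/dtau, dt/dtau) = (-0.230440, 1.653865); Gamma_sss = 0.163503, Gamma_sst = -0.202139, Gamma_stt = 0.327006, Gamma_tss = -0.233321, Gamma_tst = 0.288456, Gamma_ttt = -0.466642; k4 = (-0.230440, 1.653865, -1.057208, 1.508652)
  Y <- Y + (h/6)(k1 + 2k2 + 2k3 + k4): s = 0.7323, t = -0.5923, ds/dtau = -0.2304, dt/dtau = 1.6538

Answer: s = 0.7323, t = -0.5923, ds/dtau = -0.2304, dt/dtau = 1.6538


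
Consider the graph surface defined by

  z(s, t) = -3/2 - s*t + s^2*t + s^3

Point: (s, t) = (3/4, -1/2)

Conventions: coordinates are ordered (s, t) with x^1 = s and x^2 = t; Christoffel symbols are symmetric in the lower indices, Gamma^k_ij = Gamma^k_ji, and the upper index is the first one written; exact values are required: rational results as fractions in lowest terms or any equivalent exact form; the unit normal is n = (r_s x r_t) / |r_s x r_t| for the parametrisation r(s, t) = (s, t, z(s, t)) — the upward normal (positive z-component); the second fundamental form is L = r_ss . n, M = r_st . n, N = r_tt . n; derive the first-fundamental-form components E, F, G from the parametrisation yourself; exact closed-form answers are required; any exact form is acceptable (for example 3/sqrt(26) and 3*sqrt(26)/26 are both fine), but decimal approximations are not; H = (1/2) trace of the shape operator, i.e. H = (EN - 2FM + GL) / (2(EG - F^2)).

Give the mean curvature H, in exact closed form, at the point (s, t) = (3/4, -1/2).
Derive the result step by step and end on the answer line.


z_s = 23/16, z_t = -3/16, z_ss = 7/2, z_st = 1/2, z_tt = 0
E = 785/256, F = -69/256, G = 265/256; answer radicand W^2 = 397/128
unnormalised second-form numerators: l = 7/2, m = 1/2, n = 0; L = l/sqrt(397/128), and similarly M = m/sqrt(W^2), N = n/sqrt(W^2)
H = (E*n - 2*F*m + G*l) / (2*(EG - F^2)*sqrt(W^2)); E*n - 2*F*m + G*l = 1993/512, EG - F^2 = 397/128, so H = (1993/3176)/sqrt(397/128)

Answer: H = 1993*sqrt(794)/157609


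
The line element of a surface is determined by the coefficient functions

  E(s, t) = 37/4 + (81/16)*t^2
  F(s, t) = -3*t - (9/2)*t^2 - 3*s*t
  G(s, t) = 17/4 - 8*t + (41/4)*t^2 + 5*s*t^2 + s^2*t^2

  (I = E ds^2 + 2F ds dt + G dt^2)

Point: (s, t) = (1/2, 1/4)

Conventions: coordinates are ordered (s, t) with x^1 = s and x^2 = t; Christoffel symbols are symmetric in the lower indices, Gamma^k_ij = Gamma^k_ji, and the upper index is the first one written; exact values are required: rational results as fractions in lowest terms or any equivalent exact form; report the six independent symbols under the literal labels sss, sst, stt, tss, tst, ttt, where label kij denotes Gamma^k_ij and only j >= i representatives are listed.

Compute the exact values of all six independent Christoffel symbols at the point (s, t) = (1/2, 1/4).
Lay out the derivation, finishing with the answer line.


E = 2449/256, F = -45/32, G = 49/16 at the point
E_s = 0, E_t = 81/32, F_s = -3/4, F_t = -27/4, G_s = 3/8, G_t = -3/2
EG - F^2 = 111901/4096;  g^inv = (4096/111901) * [[49/16, 45/32], [45/32, 2449/256]]
first-kind symbols [ij,l] = (1/2)(d_i g_jl + d_j g_il - d_l g_ij): [ss,s] = E_s/2 = 0, [ss,t] = F_s - E_t/2 = -129/64, [st,s] = E_t/2 = 81/64, [st,t] = G_s/2 = 3/16, [tt,s] = F_t - G_s/2 = -111/16, [tt,t] = G_t/2 = -3/4
Gamma^s_ij = (G*[ij,s] - F*[ij,t])/(EG - F^2), Gamma^t_ij = (E*[ij,t] - F*[ij,s])/(EG - F^2)

Answer: Gamma_sss = -11610/111901, Gamma_sst = 16956/111901, Gamma_stt = -91344/111901, Gamma_tss = -315921/447604, Gamma_tst = 14637/111901, Gamma_ttt = -69348/111901


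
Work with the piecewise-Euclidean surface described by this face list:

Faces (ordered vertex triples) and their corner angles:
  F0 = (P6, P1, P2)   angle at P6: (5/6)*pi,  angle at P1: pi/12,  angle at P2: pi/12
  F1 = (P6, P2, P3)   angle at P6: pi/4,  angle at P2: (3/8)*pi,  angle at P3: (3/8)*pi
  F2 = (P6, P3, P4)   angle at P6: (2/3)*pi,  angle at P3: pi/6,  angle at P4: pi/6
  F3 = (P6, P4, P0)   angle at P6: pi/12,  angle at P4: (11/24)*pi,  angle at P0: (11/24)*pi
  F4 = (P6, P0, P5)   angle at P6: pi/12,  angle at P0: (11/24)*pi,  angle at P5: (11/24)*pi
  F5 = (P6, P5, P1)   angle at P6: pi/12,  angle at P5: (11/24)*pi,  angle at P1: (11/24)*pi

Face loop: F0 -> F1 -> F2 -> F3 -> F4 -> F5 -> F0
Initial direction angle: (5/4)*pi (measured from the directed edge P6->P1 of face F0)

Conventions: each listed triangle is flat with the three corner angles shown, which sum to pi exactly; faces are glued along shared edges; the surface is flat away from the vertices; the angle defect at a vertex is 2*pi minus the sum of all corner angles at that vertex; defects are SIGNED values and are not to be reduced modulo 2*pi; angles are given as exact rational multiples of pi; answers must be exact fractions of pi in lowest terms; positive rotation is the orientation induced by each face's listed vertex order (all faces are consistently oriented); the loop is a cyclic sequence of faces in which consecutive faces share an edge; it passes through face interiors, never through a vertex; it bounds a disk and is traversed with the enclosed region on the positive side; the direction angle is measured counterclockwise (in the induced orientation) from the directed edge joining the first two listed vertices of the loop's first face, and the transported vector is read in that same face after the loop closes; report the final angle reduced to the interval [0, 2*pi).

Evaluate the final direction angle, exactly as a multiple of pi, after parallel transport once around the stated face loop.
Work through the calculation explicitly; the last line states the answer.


enclosed vertex P6: corner angles sum to 2*pi, defect = 2*pi - 2*pi = 0
adding the enclosed defects to the starting angle (mod 2*pi, induced orientation) gives the holonomy
final angle = (5/4)*pi + 0 = (5/4)*pi (mod 2*pi)

Answer: final direction angle = (5/4)*pi


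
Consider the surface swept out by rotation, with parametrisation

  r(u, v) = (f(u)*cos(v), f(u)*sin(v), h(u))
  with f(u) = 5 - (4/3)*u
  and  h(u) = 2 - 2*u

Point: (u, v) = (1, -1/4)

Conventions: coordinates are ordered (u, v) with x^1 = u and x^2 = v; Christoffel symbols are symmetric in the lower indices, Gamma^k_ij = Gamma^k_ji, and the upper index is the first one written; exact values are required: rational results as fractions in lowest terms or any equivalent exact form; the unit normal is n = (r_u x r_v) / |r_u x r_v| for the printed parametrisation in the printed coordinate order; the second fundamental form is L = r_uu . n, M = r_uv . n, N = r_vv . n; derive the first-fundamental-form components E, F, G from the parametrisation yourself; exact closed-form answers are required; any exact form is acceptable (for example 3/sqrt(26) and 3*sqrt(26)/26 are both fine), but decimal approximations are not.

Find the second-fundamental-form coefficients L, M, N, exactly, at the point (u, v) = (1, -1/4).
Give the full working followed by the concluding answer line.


f = 11/3, f' = -4/3, f'' = 0, h' = -2, h'' = 0
E = 52/9, F = 0, G = 121/9; answer radicand W^2 = 52/9
unnormalised second-form numerators: l = 0, m = 0, n = -22/3; L = l/sqrt(52/9), and similarly M = m/sqrt(W^2), N = n/sqrt(W^2)

Answer: L = 0, M = 0, N = -11*sqrt(13)/13


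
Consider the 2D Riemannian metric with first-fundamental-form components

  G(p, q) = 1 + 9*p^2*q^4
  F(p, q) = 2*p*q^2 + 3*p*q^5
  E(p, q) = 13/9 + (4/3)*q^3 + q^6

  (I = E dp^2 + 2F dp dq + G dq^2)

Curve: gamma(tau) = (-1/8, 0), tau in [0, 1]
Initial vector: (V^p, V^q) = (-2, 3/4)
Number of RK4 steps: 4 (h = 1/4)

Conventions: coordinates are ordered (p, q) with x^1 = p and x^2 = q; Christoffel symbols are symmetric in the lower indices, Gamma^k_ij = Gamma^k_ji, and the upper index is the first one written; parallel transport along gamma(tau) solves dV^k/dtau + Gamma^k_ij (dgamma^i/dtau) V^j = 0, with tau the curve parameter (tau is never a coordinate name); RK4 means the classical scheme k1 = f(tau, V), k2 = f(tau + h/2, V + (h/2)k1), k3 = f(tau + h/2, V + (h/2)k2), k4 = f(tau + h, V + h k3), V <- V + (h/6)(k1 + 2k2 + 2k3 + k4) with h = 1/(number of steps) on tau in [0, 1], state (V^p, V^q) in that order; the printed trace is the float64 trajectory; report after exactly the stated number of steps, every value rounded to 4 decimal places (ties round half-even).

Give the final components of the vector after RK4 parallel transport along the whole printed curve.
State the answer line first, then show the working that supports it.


Answer: V^p = -2.0000, V^q = 0.7500

gamma'(tau) = (0, 0); f(tau, V)^k = -Gamma^k_ij(gamma(tau)) gamma'^i(tau) V^j; h = 1/4; intermediate values shown to 6 dp
curve data and Christoffel symbols at the stage parameters:
  tau = 0.000000: gamma = (-0.125000, 0.000000), gamma' = (0.000000, 0.000000); Gamma_ppp = 0.000000, Gamma_ppq = 0.000000, Gamma_pqq = 0.000000, Gamma_qpp = 0.000000, Gamma_qpq = 0.000000, Gamma_qqq = 0.000000
  tau = 0.125000: gamma = (-0.125000, 0.000000), gamma' = (0.000000, 0.000000); Gamma_ppp = 0.000000, Gamma_ppq = 0.000000, Gamma_pqq = 0.000000, Gamma_qpp = 0.000000, Gamma_qpq = 0.000000, Gamma_qqq = 0.000000
  tau = 0.250000: gamma = (-0.125000, 0.000000), gamma' = (0.000000, 0.000000); Gamma_ppp = 0.000000, Gamma_ppq = 0.000000, Gamma_pqq = 0.000000, Gamma_qpp = 0.000000, Gamma_qpq = 0.000000, Gamma_qqq = 0.000000
  tau = 0.375000: gamma = (-0.125000, 0.000000), gamma' = (0.000000, 0.000000); Gamma_ppp = 0.000000, Gamma_ppq = 0.000000, Gamma_pqq = 0.000000, Gamma_qpp = 0.000000, Gamma_qpq = 0.000000, Gamma_qqq = 0.000000
  tau = 0.500000: gamma = (-0.125000, 0.000000), gamma' = (0.000000, 0.000000); Gamma_ppp = 0.000000, Gamma_ppq = 0.000000, Gamma_pqq = 0.000000, Gamma_qpp = 0.000000, Gamma_qpq = 0.000000, Gamma_qqq = 0.000000
  tau = 0.625000: gamma = (-0.125000, 0.000000), gamma' = (0.000000, 0.000000); Gamma_ppp = 0.000000, Gamma_ppq = 0.000000, Gamma_pqq = 0.000000, Gamma_qpp = 0.000000, Gamma_qpq = 0.000000, Gamma_qqq = 0.000000
  tau = 0.750000: gamma = (-0.125000, 0.000000), gamma' = (0.000000, 0.000000); Gamma_ppp = 0.000000, Gamma_ppq = 0.000000, Gamma_pqq = 0.000000, Gamma_qpp = 0.000000, Gamma_qpq = 0.000000, Gamma_qqq = 0.000000
  tau = 0.875000: gamma = (-0.125000, 0.000000), gamma' = (0.000000, 0.000000); Gamma_ppp = 0.000000, Gamma_ppq = 0.000000, Gamma_pqq = 0.000000, Gamma_qpp = 0.000000, Gamma_qpq = 0.000000, Gamma_qqq = 0.000000
  tau = 1.000000: gamma = (-0.125000, 0.000000), gamma' = (0.000000, 0.000000); Gamma_ppp = 0.000000, Gamma_ppq = 0.000000, Gamma_pqq = 0.000000, Gamma_qpp = 0.000000, Gamma_qpq = 0.000000, Gamma_qqq = 0.000000
step 0: V^p = -2.0000, V^q = 0.7500
step 1: k1 = (0.000000, 0.000000), k2 = (0.000000, 0.000000), k3 = (0.000000, 0.000000), k4 = (0.000000, 0.000000); V <- V + (h/6)(k1 + 2k2 + 2k3 + k4): V^p = -2.0000, V^q = 0.7500
step 2: k1 = (0.000000, 0.000000), k2 = (0.000000, 0.000000), k3 = (0.000000, 0.000000), k4 = (0.000000, 0.000000); V <- V + (h/6)(k1 + 2k2 + 2k3 + k4): V^p = -2.0000, V^q = 0.7500
step 3: k1 = (0.000000, 0.000000), k2 = (0.000000, 0.000000), k3 = (0.000000, 0.000000), k4 = (0.000000, 0.000000); V <- V + (h/6)(k1 + 2k2 + 2k3 + k4): V^p = -2.0000, V^q = 0.7500
step 4: k1 = (0.000000, 0.000000), k2 = (0.000000, 0.000000), k3 = (0.000000, 0.000000), k4 = (0.000000, 0.000000); V <- V + (h/6)(k1 + 2k2 + 2k3 + k4): V^p = -2.0000, V^q = 0.7500
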